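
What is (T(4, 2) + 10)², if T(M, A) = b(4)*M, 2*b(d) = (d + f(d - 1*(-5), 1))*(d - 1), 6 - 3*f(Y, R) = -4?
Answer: 2916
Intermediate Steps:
f(Y, R) = 10/3 (f(Y, R) = 2 - ⅓*(-4) = 2 + 4/3 = 10/3)
b(d) = (-1 + d)*(10/3 + d)/2 (b(d) = ((d + 10/3)*(d - 1))/2 = ((10/3 + d)*(-1 + d))/2 = ((-1 + d)*(10/3 + d))/2 = (-1 + d)*(10/3 + d)/2)
T(M, A) = 11*M (T(M, A) = (-5/3 + (½)*4² + (7/6)*4)*M = (-5/3 + (½)*16 + 14/3)*M = (-5/3 + 8 + 14/3)*M = 11*M)
(T(4, 2) + 10)² = (11*4 + 10)² = (44 + 10)² = 54² = 2916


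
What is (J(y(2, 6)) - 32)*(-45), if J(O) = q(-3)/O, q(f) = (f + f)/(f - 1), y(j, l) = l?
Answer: 5715/4 ≈ 1428.8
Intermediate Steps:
q(f) = 2*f/(-1 + f) (q(f) = (2*f)/(-1 + f) = 2*f/(-1 + f))
J(O) = 3/(2*O) (J(O) = (2*(-3)/(-1 - 3))/O = (2*(-3)/(-4))/O = (2*(-3)*(-¼))/O = 3/(2*O))
(J(y(2, 6)) - 32)*(-45) = ((3/2)/6 - 32)*(-45) = ((3/2)*(⅙) - 32)*(-45) = (¼ - 32)*(-45) = -127/4*(-45) = 5715/4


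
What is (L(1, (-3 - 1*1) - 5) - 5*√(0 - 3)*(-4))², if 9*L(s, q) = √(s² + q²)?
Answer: -97118/81 + 40*I*√246/9 ≈ -1199.0 + 69.708*I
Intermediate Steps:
L(s, q) = √(q² + s²)/9 (L(s, q) = √(s² + q²)/9 = √(q² + s²)/9)
(L(1, (-3 - 1*1) - 5) - 5*√(0 - 3)*(-4))² = (√(((-3 - 1*1) - 5)² + 1²)/9 - 5*√(0 - 3)*(-4))² = (√(((-3 - 1) - 5)² + 1)/9 - 5*I*√3*(-4))² = (√((-4 - 5)² + 1)/9 - 5*I*√3*(-4))² = (√((-9)² + 1)/9 - 5*I*√3*(-4))² = (√(81 + 1)/9 + 20*I*√3)² = (√82/9 + 20*I*√3)²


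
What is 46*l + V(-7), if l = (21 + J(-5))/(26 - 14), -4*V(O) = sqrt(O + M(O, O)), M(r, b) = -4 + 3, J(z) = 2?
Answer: 529/6 - I*sqrt(2)/2 ≈ 88.167 - 0.70711*I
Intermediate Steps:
M(r, b) = -1
V(O) = -sqrt(-1 + O)/4 (V(O) = -sqrt(O - 1)/4 = -sqrt(-1 + O)/4)
l = 23/12 (l = (21 + 2)/(26 - 14) = 23/12 ≈ 1.9167)
46*l + V(-7) = 46*(23/12) - sqrt(-1 - 7)/4 = 529/6 - I*sqrt(2)/2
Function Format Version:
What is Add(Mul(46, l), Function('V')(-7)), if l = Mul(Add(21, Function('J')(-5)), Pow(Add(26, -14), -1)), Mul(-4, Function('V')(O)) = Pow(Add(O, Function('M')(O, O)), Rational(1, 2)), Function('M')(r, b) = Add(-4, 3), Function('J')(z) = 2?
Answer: Add(Rational(529, 6), Mul(Rational(-1, 2), I, Pow(2, Rational(1, 2)))) ≈ Add(88.167, Mul(-0.70711, I))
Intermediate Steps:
Function('M')(r, b) = -1
Function('V')(O) = Mul(Rational(-1, 4), Pow(Add(-1, O), Rational(1, 2))) (Function('V')(O) = Mul(Rational(-1, 4), Pow(Add(O, -1), Rational(1, 2))) = Mul(Rational(-1, 4), Pow(Add(-1, O), Rational(1, 2))))
l = Rational(23, 12) (l = Mul(Add(21, 2), Pow(Add(26, -14), -1)) = Mul(23, Pow(12, -1)) = Mul(23, Rational(1, 12)) = Rational(23, 12) ≈ 1.9167)
Add(Mul(46, l), Function('V')(-7)) = Add(Mul(46, Rational(23, 12)), Mul(Rational(-1, 4), Pow(Add(-1, -7), Rational(1, 2)))) = Add(Rational(529, 6), Mul(Rational(-1, 4), Pow(-8, Rational(1, 2)))) = Add(Rational(529, 6), Mul(Rational(-1, 4), Mul(2, I, Pow(2, Rational(1, 2))))) = Add(Rational(529, 6), Mul(Rational(-1, 2), I, Pow(2, Rational(1, 2))))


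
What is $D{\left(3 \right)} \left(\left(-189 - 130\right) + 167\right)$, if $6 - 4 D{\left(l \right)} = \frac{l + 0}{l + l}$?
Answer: $-209$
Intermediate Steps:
$D{\left(l \right)} = \frac{11}{8}$ ($D{\left(l \right)} = \frac{3}{2} - \frac{\left(l + 0\right) \frac{1}{l + l}}{4} = \frac{3}{2} - \frac{l \frac{1}{2 l}}{4} = \frac{3}{2} - \frac{1}{8} = \frac{11}{8}$)
$D{\left(3 \right)} \left(\left(-189 - 130\right) + 167\right) = \frac{11 \left(\left(-189 - 130\right) + 167\right)}{8} = \frac{11 \left(-319 + 167\right)}{8} = \frac{11}{8} \left(-152\right) = -209$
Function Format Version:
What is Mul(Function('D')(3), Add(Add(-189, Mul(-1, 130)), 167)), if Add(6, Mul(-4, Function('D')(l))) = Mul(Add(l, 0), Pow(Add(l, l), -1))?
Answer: -209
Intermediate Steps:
Function('D')(l) = Rational(11, 8) (Function('D')(l) = Add(Rational(3, 2), Mul(Rational(-1, 4), Mul(Add(l, 0), Pow(Add(l, l), -1)))) = Add(Rational(3, 2), Mul(Rational(-1, 4), Mul(l, Pow(Mul(2, l), -1)))) = Add(Rational(3, 2), Mul(Rational(-1, 4), Mul(l, Mul(Rational(1, 2), Pow(l, -1))))) = Add(Rational(3, 2), Mul(Rational(-1, 4), Rational(1, 2))) = Add(Rational(3, 2), Rational(-1, 8)) = Rational(11, 8))
Mul(Function('D')(3), Add(Add(-189, Mul(-1, 130)), 167)) = Mul(Rational(11, 8), Add(Add(-189, Mul(-1, 130)), 167)) = Mul(Rational(11, 8), Add(Add(-189, -130), 167)) = Mul(Rational(11, 8), Add(-319, 167)) = Mul(Rational(11, 8), -152) = -209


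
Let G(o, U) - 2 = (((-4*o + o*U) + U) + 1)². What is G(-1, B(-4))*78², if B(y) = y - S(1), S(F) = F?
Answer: 164268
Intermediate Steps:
B(y) = -1 + y (B(y) = y - 1*1 = y - 1 = -1 + y)
G(o, U) = 2 + (1 + U - 4*o + U*o)² (G(o, U) = 2 + (((-4*o + o*U) + U) + 1)² = 2 + (((-4*o + U*o) + U) + 1)² = 2 + ((U - 4*o + U*o) + 1)² = 2 + (1 + U - 4*o + U*o)²)
G(-1, B(-4))*78² = (2 + (1 + (-1 - 4) - 4*(-1) + (-1 - 4)*(-1))²)*78² = (2 + (1 - 5 + 4 - 5*(-1))²)*6084 = (2 + (1 - 5 + 4 + 5)²)*6084 = (2 + 5²)*6084 = (2 + 25)*6084 = 27*6084 = 164268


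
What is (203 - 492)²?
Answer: 83521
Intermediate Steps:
(203 - 492)² = (-289)² = 83521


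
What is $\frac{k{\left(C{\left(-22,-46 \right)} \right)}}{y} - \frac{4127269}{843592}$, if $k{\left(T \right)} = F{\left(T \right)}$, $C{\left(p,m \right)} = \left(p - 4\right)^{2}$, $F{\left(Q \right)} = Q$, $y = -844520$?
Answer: $- \frac{435766435509}{89053789480} \approx -4.8933$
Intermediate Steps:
$C{\left(p,m \right)} = \left(-4 + p\right)^{2}$
$k{\left(T \right)} = T$
$\frac{k{\left(C{\left(-22,-46 \right)} \right)}}{y} - \frac{4127269}{843592} = \frac{\left(-4 - 22\right)^{2}}{-844520} - \frac{4127269}{843592} = \left(-26\right)^{2} \left(- \frac{1}{844520}\right) - \frac{4127269}{843592} = 676 \left(- \frac{1}{844520}\right) - \frac{4127269}{843592} = - \frac{169}{211130} - \frac{4127269}{843592} = - \frac{435766435509}{89053789480}$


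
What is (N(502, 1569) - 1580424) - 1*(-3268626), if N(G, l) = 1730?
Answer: 1689932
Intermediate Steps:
(N(502, 1569) - 1580424) - 1*(-3268626) = (1730 - 1580424) - 1*(-3268626) = -1578694 + 3268626 = 1689932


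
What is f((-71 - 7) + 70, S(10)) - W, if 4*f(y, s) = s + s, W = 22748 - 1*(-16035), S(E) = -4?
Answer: -38785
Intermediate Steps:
W = 38783 (W = 22748 + 16035 = 38783)
f(y, s) = s/2 (f(y, s) = (s + s)/4 = (2*s)/4 = s/2)
f((-71 - 7) + 70, S(10)) - W = (1/2)*(-4) - 1*38783 = -2 - 38783 = -38785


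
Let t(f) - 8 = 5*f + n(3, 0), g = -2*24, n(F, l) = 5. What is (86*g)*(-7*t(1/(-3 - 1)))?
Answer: 339528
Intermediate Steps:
g = -48
t(f) = 13 + 5*f (t(f) = 8 + (5*f + 5) = 8 + (5 + 5*f) = 13 + 5*f)
(86*g)*(-7*t(1/(-3 - 1))) = (86*(-48))*(-7*(13 + 5/(-3 - 1))) = -(-28896)*(13 + 5/(-4)) = -(-28896)*(13 + 5*(-¼)) = -(-28896)*(13 - 5/4) = -(-28896)*47/4 = -4128*(-329/4) = 339528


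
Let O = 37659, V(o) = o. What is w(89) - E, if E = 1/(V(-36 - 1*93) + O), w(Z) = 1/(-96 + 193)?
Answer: 37433/3640410 ≈ 0.010283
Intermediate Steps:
w(Z) = 1/97
E = 1/37530 (E = 1/((-36 - 1*93) + 37659) = 1/((-36 - 93) + 37659) = 1/(-129 + 37659) = 1/37530 ≈ 2.6645e-5)
w(89) - E = 1/97 - 1*1/37530 = 1/97 - 1/37530 = 37433/3640410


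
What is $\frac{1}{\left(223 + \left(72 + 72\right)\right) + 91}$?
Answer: $\frac{1}{458} \approx 0.0021834$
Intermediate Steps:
$\frac{1}{\left(223 + \left(72 + 72\right)\right) + 91} = \frac{1}{\left(223 + 144\right) + 91} = \frac{1}{367 + 91} = \frac{1}{458}$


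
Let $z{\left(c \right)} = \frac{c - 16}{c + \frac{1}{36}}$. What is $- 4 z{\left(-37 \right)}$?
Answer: $- \frac{7632}{1331} \approx -5.734$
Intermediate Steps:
$z{\left(c \right)} = \frac{-16 + c}{\frac{1}{36} + c}$ ($z{\left(c \right)} = \frac{-16 + c}{c + \frac{1}{36}} = \frac{-16 + c}{\frac{1}{36} + c}$)
$- 4 z{\left(-37 \right)} = - 4 \frac{36 \left(-16 - 37\right)}{1 + 36 \left(-37\right)} = - 4 \cdot 36 \frac{1}{1 - 1332} \left(-53\right) = - 4 \cdot 36 \frac{1}{-1331} \left(-53\right) = - 4 \cdot 36 \left(- \frac{1}{1331}\right) \left(-53\right) = \left(-4\right) \frac{1908}{1331} = - \frac{7632}{1331}$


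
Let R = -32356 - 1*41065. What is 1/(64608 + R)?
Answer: -1/8813 ≈ -0.00011347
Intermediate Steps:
R = -73421 (R = -32356 - 41065 = -73421)
1/(64608 + R) = 1/(64608 - 73421) = 1/(-8813) = -1/8813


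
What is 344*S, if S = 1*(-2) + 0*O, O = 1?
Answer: -688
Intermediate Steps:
S = -2 (S = 1*(-2) + 0*1 = -2 + 0 = -2)
344*S = 344*(-2) = -688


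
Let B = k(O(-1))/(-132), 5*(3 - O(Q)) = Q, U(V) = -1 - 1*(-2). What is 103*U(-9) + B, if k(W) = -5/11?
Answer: 149561/1452 ≈ 103.00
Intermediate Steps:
U(V) = 1 (U(V) = -1 + 2 = 1)
O(Q) = 3 - Q/5
k(W) = -5/11 (k(W) = -5*1/11 = -5/11)
B = 5/1452 (B = -5/11/(-132) = -5/11*(-1/132) = 5/1452 ≈ 0.0034435)
103*U(-9) + B = 103*1 + 5/1452 = 103 + 5/1452 = 149561/1452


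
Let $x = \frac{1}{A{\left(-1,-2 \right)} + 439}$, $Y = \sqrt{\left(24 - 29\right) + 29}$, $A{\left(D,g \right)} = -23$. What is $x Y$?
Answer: $\frac{\sqrt{6}}{208} \approx 0.011776$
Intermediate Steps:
$Y = 2 \sqrt{6}$ ($Y = \sqrt{\left(24 - 29\right) + 29} = \sqrt{-5 + 29} = \sqrt{24} = 2 \sqrt{6} \approx 4.899$)
$x = \frac{1}{416}$ ($x = \frac{1}{-23 + 439} = \frac{1}{416} \approx 0.0024038$)
$x Y = \frac{2 \sqrt{6}}{416} = \frac{\sqrt{6}}{208}$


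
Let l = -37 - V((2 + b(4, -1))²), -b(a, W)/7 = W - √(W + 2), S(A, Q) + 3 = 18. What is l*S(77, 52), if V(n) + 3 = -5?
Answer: -435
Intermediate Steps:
S(A, Q) = 15 (S(A, Q) = -3 + 18 = 15)
b(a, W) = -7*W + 7*√(2 + W) (b(a, W) = -7*(W - √(W + 2)) = -7*(W - √(2 + W)) = -7*W + 7*√(2 + W))
V(n) = -8 (V(n) = -3 - 5 = -8)
l = -29 (l = -37 - 1*(-8) = -37 + 8 = -29)
l*S(77, 52) = -29*15 = -435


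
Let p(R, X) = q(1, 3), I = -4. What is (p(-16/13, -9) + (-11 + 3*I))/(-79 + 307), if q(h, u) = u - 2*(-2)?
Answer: -4/57 ≈ -0.070175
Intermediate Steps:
q(h, u) = 4 + u (q(h, u) = u + 4 = 4 + u)
p(R, X) = 7 (p(R, X) = 4 + 3 = 7)
(p(-16/13, -9) + (-11 + 3*I))/(-79 + 307) = (7 + (-11 + 3*(-4)))/(-79 + 307) = (7 + (-11 - 12))/228 = (7 - 23)*(1/228) = -16*1/228 = -4/57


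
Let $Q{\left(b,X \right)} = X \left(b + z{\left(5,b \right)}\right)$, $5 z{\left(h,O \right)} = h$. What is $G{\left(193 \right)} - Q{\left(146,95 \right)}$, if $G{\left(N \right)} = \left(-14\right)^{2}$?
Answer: $-13769$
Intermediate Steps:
$z{\left(h,O \right)} = \frac{h}{5}$
$Q{\left(b,X \right)} = X \left(1 + b\right)$ ($Q{\left(b,X \right)} = X \left(b + \frac{1}{5} \cdot 5\right) = X \left(b + 1\right) = X \left(1 + b\right)$)
$G{\left(N \right)} = 196$
$G{\left(193 \right)} - Q{\left(146,95 \right)} = 196 - 95 \left(1 + 146\right) = 196 - 95 \cdot 147 = 196 - 13965 = -13769$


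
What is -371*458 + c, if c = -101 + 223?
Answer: -169796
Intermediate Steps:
c = 122
-371*458 + c = -371*458 + 122 = -169918 + 122 = -169796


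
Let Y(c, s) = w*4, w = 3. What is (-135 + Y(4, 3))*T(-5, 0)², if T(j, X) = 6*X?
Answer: 0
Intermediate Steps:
Y(c, s) = 12 (Y(c, s) = 3*4 = 12)
(-135 + Y(4, 3))*T(-5, 0)² = (-135 + 12)*(6*0)² = -123*0² = -123*0 = 0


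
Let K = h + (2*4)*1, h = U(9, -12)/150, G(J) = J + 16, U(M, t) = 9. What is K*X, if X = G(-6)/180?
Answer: 403/900 ≈ 0.44778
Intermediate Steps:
G(J) = 16 + J
h = 3/50 (h = 9/150 = 9*(1/150) = 3/50 ≈ 0.060000)
X = 1/18 (X = (16 - 6)/180 = 10*(1/180) = 1/18 ≈ 0.055556)
K = 403/50 (K = 3/50 + (2*4)*1 = 3/50 + 8*1 = 3/50 + 8 = 403/50 ≈ 8.0600)
K*X = (403/50)*(1/18) = 403/900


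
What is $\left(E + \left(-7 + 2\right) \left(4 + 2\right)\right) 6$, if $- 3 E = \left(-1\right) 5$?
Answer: $-170$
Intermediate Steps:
$E = \frac{5}{3}$ ($E = - \frac{\left(-1\right) 5}{3} = \left(- \frac{1}{3}\right) \left(-5\right) = \frac{5}{3} \approx 1.6667$)
$\left(E + \left(-7 + 2\right) \left(4 + 2\right)\right) 6 = \left(\frac{5}{3} + \left(-7 + 2\right) \left(4 + 2\right)\right) 6 = \left(\frac{5}{3} - 30\right) 6 = \left(- \frac{85}{3}\right) 6 = -170$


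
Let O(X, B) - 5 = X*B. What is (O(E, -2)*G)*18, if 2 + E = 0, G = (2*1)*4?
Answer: 1296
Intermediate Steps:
G = 8 (G = 2*4 = 8)
E = -2 (E = -2 + 0 = -2)
O(X, B) = 5 + B*X (O(X, B) = 5 + X*B = 5 + B*X)
(O(E, -2)*G)*18 = ((5 - 2*(-2))*8)*18 = ((5 + 4)*8)*18 = (9*8)*18 = 72*18 = 1296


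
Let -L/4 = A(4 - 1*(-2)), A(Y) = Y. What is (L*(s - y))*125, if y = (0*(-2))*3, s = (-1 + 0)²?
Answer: -3000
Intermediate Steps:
L = -24 (L = -4*(4 - 1*(-2)) = -4*(4 + 2) = -4*6 = -24)
s = 1 (s = (-1)² = 1)
y = 0 (y = 0*3 = 0)
(L*(s - y))*125 = -24*(1 - 1*0)*125 = -24*(1 + 0)*125 = -24*1*125 = -24*125 = -3000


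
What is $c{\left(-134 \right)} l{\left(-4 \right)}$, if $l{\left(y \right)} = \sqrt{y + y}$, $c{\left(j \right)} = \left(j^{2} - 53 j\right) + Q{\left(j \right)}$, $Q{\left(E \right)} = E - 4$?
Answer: $49840 i \sqrt{2} \approx 70484.0 i$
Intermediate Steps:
$Q{\left(E \right)} = -4 + E$ ($Q{\left(E \right)} = E - 4 = -4 + E$)
$c{\left(j \right)} = -4 + j^{2} - 52 j$ ($c{\left(j \right)} = \left(j^{2} - 53 j\right) + \left(-4 + j\right) = -4 + j^{2} - 52 j$)
$l{\left(y \right)} = \sqrt{2} \sqrt{y}$ ($l{\left(y \right)} = \sqrt{2 y} = \sqrt{2} \sqrt{y}$)
$c{\left(-134 \right)} l{\left(-4 \right)} = \left(-4 + \left(-134\right)^{2} - -6968\right) \sqrt{2} \sqrt{-4} = \left(-4 + 17956 + 6968\right) \sqrt{2} \cdot 2 i = 24920 \cdot 2 i \sqrt{2} = 49840 i \sqrt{2}$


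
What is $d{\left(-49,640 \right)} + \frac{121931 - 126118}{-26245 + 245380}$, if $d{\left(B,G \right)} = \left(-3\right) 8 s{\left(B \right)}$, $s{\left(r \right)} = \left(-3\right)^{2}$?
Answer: $- \frac{47337347}{219135} \approx -216.02$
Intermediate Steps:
$s{\left(r \right)} = 9$
$d{\left(B,G \right)} = -216$ ($d{\left(B,G \right)} = \left(-3\right) 8 \cdot 9 = \left(-24\right) 9 = -216$)
$d{\left(-49,640 \right)} + \frac{121931 - 126118}{-26245 + 245380} = -216 + \frac{121931 - 126118}{-26245 + 245380} = -216 - \frac{4187}{219135} = - \frac{47337347}{219135}$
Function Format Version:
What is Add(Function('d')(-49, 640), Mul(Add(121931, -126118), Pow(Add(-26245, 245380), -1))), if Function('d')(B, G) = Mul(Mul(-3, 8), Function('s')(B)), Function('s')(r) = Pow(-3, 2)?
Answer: Rational(-47337347, 219135) ≈ -216.02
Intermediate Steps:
Function('s')(r) = 9
Function('d')(B, G) = -216 (Function('d')(B, G) = Mul(Mul(-3, 8), 9) = Mul(-24, 9) = -216)
Add(Function('d')(-49, 640), Mul(Add(121931, -126118), Pow(Add(-26245, 245380), -1))) = Add(-216, Mul(Add(121931, -126118), Pow(Add(-26245, 245380), -1))) = Add(-216, Mul(-4187, Pow(219135, -1))) = Add(-216, Mul(-4187, Rational(1, 219135))) = Add(-216, Rational(-4187, 219135)) = Rational(-47337347, 219135)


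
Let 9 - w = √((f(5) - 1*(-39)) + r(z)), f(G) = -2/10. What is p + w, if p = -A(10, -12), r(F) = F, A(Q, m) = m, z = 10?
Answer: 21 - 2*√305/5 ≈ 14.014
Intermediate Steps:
f(G) = -⅕ (f(G) = -2*⅒ = -⅕)
p = 12 (p = -1*(-12) = 12)
w = 9 - 2*√305/5 (w = 9 - √((-⅕ - 1*(-39)) + 10) = 9 - √((-⅕ + 39) + 10) = 9 - √(194/5 + 10) = 9 - √(244/5) = 9 - 2*√305/5 ≈ 2.0143)
p + w = 12 + (9 - 2*√305/5) = 21 - 2*√305/5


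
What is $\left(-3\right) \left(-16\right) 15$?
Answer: $720$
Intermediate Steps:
$\left(-3\right) \left(-16\right) 15 = 48 \cdot 15 = 720$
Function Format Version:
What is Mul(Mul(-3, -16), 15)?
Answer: 720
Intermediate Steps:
Mul(Mul(-3, -16), 15) = Mul(48, 15) = 720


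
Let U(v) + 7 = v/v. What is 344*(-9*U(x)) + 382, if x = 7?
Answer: 18958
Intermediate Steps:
U(v) = -6 (U(v) = -7 + v/v = -7 + 1 = -6)
344*(-9*U(x)) + 382 = 344*(-9*(-6)) + 382 = 344*54 + 382 = 18576 + 382 = 18958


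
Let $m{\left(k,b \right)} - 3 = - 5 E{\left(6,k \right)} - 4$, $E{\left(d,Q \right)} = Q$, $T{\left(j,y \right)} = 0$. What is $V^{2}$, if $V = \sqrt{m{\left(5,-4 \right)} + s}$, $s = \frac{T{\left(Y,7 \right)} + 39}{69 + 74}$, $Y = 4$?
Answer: $- \frac{283}{11} \approx -25.727$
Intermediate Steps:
$m{\left(k,b \right)} = -1 - 5 k$ ($m{\left(k,b \right)} = 3 - \left(4 + 5 k\right) = -1 - 5 k$)
$s = \frac{3}{11}$ ($s = \frac{0 + 39}{69 + 74} = \frac{39}{143} = 39 \cdot \frac{1}{143} = \frac{3}{11} \approx 0.27273$)
$V = \frac{i \sqrt{3113}}{11}$ ($V = \sqrt{\left(-1 - 25\right) + \frac{3}{11}} = \sqrt{-26 + \frac{3}{11}} = \sqrt{- \frac{283}{11}} = \frac{i \sqrt{3113}}{11} \approx 5.0722 i$)
$V^{2} = \left(\frac{i \sqrt{3113}}{11}\right)^{2} = - \frac{283}{11}$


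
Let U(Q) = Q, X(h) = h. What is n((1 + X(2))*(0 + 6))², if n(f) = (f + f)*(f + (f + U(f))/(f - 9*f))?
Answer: 408321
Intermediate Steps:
n(f) = 2*f*(-¼ + f) (n(f) = (f + f)*(f + (f + f)/(f - 9*f)) = (2*f)*(f + (2*f)/((-8*f))) = (2*f)*(f + (2*f)*(-1/(8*f))) = (2*f)*(f - ¼) = (2*f)*(-¼ + f) = 2*f*(-¼ + f))
n((1 + X(2))*(0 + 6))² = (((1 + 2)*(0 + 6))*(-1 + 4*((1 + 2)*(0 + 6)))/2)² = ((3*6)*(-1 + 4*(3*6))/2)² = ((½)*18*(-1 + 4*18))² = ((½)*18*(-1 + 72))² = ((½)*18*71)² = 639² = 408321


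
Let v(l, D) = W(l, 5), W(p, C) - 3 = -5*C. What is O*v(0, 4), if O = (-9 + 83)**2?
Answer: -120472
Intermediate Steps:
W(p, C) = 3 - 5*C
v(l, D) = -22 (v(l, D) = 3 - 5*5 = 3 - 25 = -22)
O = 5476 (O = 74**2 = 5476)
O*v(0, 4) = 5476*(-22) = -120472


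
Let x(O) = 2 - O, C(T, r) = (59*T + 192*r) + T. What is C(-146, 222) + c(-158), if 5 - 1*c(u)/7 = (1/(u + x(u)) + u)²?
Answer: -558979/4 ≈ -1.3974e+5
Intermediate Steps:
C(T, r) = 60*T + 192*r
c(u) = 35 - 7*(½ + u)² (c(u) = 35 - 7*(1/(u + (2 - u)) + u)² = 35 - 7*(1/2 + u)² = 35 - 7*(½ + u)²)
C(-146, 222) + c(-158) = (60*(-146) + 192*222) + (133/4 - 7*(-158) - 7*(-158)²) = (-8760 + 42624) + (133/4 + 1106 - 7*24964) = 33864 + (133/4 + 1106 - 174748) = 33864 - 694435/4 = -558979/4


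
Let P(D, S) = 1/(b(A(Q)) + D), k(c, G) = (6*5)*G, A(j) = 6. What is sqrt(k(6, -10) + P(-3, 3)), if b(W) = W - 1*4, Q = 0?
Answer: I*sqrt(301) ≈ 17.349*I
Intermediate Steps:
b(W) = -4 + W (b(W) = W - 4 = -4 + W)
k(c, G) = 30*G
P(D, S) = 1/(2 + D) (P(D, S) = 1/((-4 + 6) + D) = 1/(2 + D))
sqrt(k(6, -10) + P(-3, 3)) = sqrt(30*(-10) + 1/(2 - 3)) = sqrt(-300 + 1/(-1)) = sqrt(-300 - 1) = sqrt(-301) = I*sqrt(301)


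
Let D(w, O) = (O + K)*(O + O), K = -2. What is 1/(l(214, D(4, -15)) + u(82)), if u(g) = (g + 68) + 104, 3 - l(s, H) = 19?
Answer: 1/238 ≈ 0.0042017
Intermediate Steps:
D(w, O) = 2*O*(-2 + O) (D(w, O) = (O - 2)*(O + O) = (-2 + O)*(2*O) = 2*O*(-2 + O))
l(s, H) = -16 (l(s, H) = 3 - 1*19 = 3 - 19 = -16)
u(g) = 172 + g (u(g) = (68 + g) + 104 = 172 + g)
1/(l(214, D(4, -15)) + u(82)) = 1/(-16 + (172 + 82)) = 1/(-16 + 254) = 1/238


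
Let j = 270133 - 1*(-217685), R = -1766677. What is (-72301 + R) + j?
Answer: -1351160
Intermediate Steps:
j = 487818 (j = 270133 + 217685 = 487818)
(-72301 + R) + j = (-72301 - 1766677) + 487818 = -1838978 + 487818 = -1351160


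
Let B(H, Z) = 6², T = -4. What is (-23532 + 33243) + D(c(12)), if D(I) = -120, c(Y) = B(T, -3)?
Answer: 9591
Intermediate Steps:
B(H, Z) = 36
c(Y) = 36
(-23532 + 33243) + D(c(12)) = (-23532 + 33243) - 120 = 9711 - 120 = 9591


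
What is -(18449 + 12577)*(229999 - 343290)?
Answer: 3514966566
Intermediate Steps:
-(18449 + 12577)*(229999 - 343290) = -31026*(-113291) = -1*(-3514966566) = 3514966566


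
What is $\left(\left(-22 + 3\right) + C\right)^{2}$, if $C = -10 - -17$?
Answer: $144$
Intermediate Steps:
$C = 7$ ($C = -10 + 17 = 7$)
$\left(\left(-22 + 3\right) + C\right)^{2} = \left(\left(-22 + 3\right) + 7\right)^{2} = \left(-19 + 7\right)^{2} = \left(-12\right)^{2} = 144$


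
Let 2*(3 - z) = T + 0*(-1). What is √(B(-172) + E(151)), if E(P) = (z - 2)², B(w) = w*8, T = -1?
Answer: I*√5495/2 ≈ 37.064*I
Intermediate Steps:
z = 7/2 (z = 3 - (-1 + 0*(-1))/2 = 3 - (-1 + 0)/2 = 3 - ½*(-1) = 3 + ½ = 7/2 ≈ 3.5000)
B(w) = 8*w
E(P) = 9/4 (E(P) = (7/2 - 2)² = (3/2)² = 9/4)
√(B(-172) + E(151)) = √(8*(-172) + 9/4) = √(-1376 + 9/4) = √(-5495/4) = I*√5495/2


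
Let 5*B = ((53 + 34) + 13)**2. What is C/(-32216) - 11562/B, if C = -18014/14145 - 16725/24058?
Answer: -68888168751683/11916432618000 ≈ -5.7809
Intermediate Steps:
C = -29128519/14795670 (C = -18014*1/14145 - 16725*1/24058 = -18014/14145 - 16725/24058 = -29128519/14795670 ≈ -1.9687)
B = 2000 (B = ((53 + 34) + 13)**2/5 = (87 + 13)**2/5 = (1/5)*100**2 = (1/5)*10000 = 2000)
C/(-32216) - 11562/B = -29128519/14795670/(-32216) - 11562/2000 = -29128519/14795670*(-1/32216) - 11562*1/2000 = 29128519/476657304720 - 5781/1000 = -68888168751683/11916432618000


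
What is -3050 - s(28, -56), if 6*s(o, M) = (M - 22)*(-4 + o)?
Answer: -2738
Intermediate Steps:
s(o, M) = (-22 + M)*(-4 + o)/6 (s(o, M) = ((M - 22)*(-4 + o))/6 = ((-22 + M)*(-4 + o))/6 = (-22 + M)*(-4 + o)/6)
-3050 - s(28, -56) = -3050 - (44/3 - 11/3*28 - ⅔*(-56) + (⅙)*(-56)*28) = -3050 - (44/3 - 308/3 + 112/3 - 784/3) = -3050 - 1*(-312) = -3050 + 312 = -2738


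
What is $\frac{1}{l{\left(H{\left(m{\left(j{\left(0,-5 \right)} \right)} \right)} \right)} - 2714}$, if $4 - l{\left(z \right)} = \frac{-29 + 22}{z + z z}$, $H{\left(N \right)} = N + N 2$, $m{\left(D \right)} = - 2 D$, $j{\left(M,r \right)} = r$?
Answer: $- \frac{930}{2520293} \approx -0.000369$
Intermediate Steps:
$H{\left(N \right)} = 3 N$ ($H{\left(N \right)} = N + 2 N = 3 N$)
$l{\left(z \right)} = 4 + \frac{7}{z + z^{2}}$ ($l{\left(z \right)} = 4 - \frac{-29 + 22}{z + z z} = 4 - - \frac{7}{z + z^{2}} = 4 + \frac{7}{z + z^{2}}$)
$\frac{1}{l{\left(H{\left(m{\left(j{\left(0,-5 \right)} \right)} \right)} \right)} - 2714} = \frac{1}{\frac{7 + 4 \cdot 3 \left(\left(-2\right) \left(-5\right)\right) + 4 \left(3 \left(\left(-2\right) \left(-5\right)\right)\right)^{2}}{3 \left(\left(-2\right) \left(-5\right)\right) \left(1 + 3 \left(\left(-2\right) \left(-5\right)\right)\right)} - 2714} = \frac{1}{\frac{7 + 4 \cdot 3 \cdot 10 + 4 \left(3 \cdot 10\right)^{2}}{3 \cdot 10 \left(1 + 3 \cdot 10\right)} - 2714} = \frac{1}{\frac{7 + 4 \cdot 30 + 4 \cdot 30^{2}}{30 \left(1 + 30\right)} - 2714} = \frac{1}{\frac{7 + 120 + 4 \cdot 900}{30 \cdot 31} - 2714} = \frac{1}{\frac{1}{30} \cdot \frac{1}{31} \left(7 + 120 + 3600\right) - 2714} = \frac{1}{\frac{1}{30} \cdot \frac{1}{31} \cdot 3727 - 2714} = \frac{1}{\frac{3727}{930} - 2714} = \frac{1}{- \frac{2520293}{930}} = - \frac{930}{2520293}$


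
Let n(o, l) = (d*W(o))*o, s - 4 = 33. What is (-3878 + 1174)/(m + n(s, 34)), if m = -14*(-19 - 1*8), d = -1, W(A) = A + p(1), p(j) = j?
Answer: 676/257 ≈ 2.6303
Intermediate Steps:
s = 37 (s = 4 + 33 = 37)
W(A) = 1 + A (W(A) = A + 1 = 1 + A)
n(o, l) = o*(-1 - o) (n(o, l) = (-(1 + o))*o = (-1 - o)*o = o*(-1 - o))
m = 378 (m = -14*(-19 - 8) = -14*(-27) = 378)
(-3878 + 1174)/(m + n(s, 34)) = (-3878 + 1174)/(378 - 1*37*(1 + 37)) = -2704/(378 - 1*37*38) = -2704/(378 - 1406) = -2704/(-1028) = -2704*(-1/1028) = 676/257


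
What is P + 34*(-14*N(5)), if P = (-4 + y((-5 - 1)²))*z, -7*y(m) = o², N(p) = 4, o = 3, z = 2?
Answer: -13402/7 ≈ -1914.6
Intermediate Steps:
y(m) = -9/7 (y(m) = -⅐*3² = -⅐*9 = -9/7)
P = -74/7 (P = (-4 - 9/7)*2 = -37/7*2 = -74/7 ≈ -10.571)
P + 34*(-14*N(5)) = -74/7 + 34*(-14*4) = -74/7 + 34*(-56) = -74/7 - 1904 = -13402/7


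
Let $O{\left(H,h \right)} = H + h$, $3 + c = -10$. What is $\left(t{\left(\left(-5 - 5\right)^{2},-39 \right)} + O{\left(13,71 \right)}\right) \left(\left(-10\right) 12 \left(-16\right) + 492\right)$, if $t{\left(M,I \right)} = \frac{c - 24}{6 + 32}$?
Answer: $\frac{3804930}{19} \approx 2.0026 \cdot 10^{5}$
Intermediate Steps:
$c = -13$ ($c = -3 - 10 = -13$)
$t{\left(M,I \right)} = - \frac{37}{38}$ ($t{\left(M,I \right)} = \frac{-13 - 24}{6 + 32} = - \frac{37}{38}$)
$\left(t{\left(\left(-5 - 5\right)^{2},-39 \right)} + O{\left(13,71 \right)}\right) \left(\left(-10\right) 12 \left(-16\right) + 492\right) = \left(- \frac{37}{38} + \left(13 + 71\right)\right) \left(\left(-10\right) 12 \left(-16\right) + 492\right) = \left(- \frac{37}{38} + 84\right) \left(\left(-120\right) \left(-16\right) + 492\right) = \frac{3155 \left(1920 + 492\right)}{38} = \frac{3155}{38} \cdot 2412 = \frac{3804930}{19}$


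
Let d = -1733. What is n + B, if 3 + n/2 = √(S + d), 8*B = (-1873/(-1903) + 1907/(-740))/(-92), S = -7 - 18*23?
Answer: -6216456519/1036449920 + 2*I*√2154 ≈ -5.9978 + 92.822*I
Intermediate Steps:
S = -421 (S = -7 - 414 = -421)
B = 2243001/1036449920 (B = ((-1873/(-1903) + 1907/(-740))/(-92))/8 = ((-1873*(-1/1903) + 1907*(-1/740))*(-1/92))/8 = ((1873/1903 - 1907/740)*(-1/92))/8 = (-2243001/1408220*(-1/92))/8 = (⅛)*(2243001/129556240) = 2243001/1036449920 ≈ 0.0021641)
n = -6 + 2*I*√2154 (n = -6 + 2*√(-421 - 1733) = -6 + 2*√(-2154) = -6 + 2*(I*√2154) = -6 + 2*I*√2154 ≈ -6.0 + 92.822*I)
n + B = (-6 + 2*I*√2154) + 2243001/1036449920 = -6216456519/1036449920 + 2*I*√2154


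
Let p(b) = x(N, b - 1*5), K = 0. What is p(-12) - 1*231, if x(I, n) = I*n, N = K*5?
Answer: -231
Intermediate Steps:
N = 0 (N = 0*5 = 0)
p(b) = 0 (p(b) = 0*(b - 1*5) = 0*(b - 5) = 0*(-5 + b) = 0)
p(-12) - 1*231 = 0 - 1*231 = 0 - 231 = -231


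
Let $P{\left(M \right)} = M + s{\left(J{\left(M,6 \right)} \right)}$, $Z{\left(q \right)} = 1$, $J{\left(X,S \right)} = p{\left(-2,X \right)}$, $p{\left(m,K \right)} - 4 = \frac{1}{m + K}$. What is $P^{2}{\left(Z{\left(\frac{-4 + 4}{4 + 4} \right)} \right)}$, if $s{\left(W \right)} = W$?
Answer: $16$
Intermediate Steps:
$p{\left(m,K \right)} = 4 + \frac{1}{K + m}$ ($p{\left(m,K \right)} = 4 + \frac{1}{m + K} = 4 + \frac{1}{K + m}$)
$J{\left(X,S \right)} = \frac{-7 + 4 X}{-2 + X}$ ($J{\left(X,S \right)} = \frac{1 + 4 X + 4 \left(-2\right)}{X - 2} = \frac{1 + 4 X - 8}{-2 + X} = \frac{-7 + 4 X}{-2 + X}$)
$P{\left(M \right)} = M + \frac{-7 + 4 M}{-2 + M}$
$P^{2}{\left(Z{\left(\frac{-4 + 4}{4 + 4} \right)} \right)} = \left(\frac{-7 + 1^{2} + 2 \cdot 1}{-2 + 1}\right)^{2} = \left(\frac{-7 + 1 + 2}{-1}\right)^{2} = \left(\left(-1\right) \left(-4\right)\right)^{2} = 4^{2} = 16$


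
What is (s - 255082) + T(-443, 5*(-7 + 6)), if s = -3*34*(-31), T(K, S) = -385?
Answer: -252305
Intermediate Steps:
s = 3162 (s = -102*(-31) = 3162)
(s - 255082) + T(-443, 5*(-7 + 6)) = (3162 - 255082) - 385 = -251920 - 385 = -252305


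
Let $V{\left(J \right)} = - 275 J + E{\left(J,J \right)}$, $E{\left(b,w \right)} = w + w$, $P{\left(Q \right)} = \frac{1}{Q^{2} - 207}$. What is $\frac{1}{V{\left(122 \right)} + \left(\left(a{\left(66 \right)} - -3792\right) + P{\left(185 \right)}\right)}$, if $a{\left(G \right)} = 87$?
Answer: $- \frac{34018}{1001047685} \approx -3.3982 \cdot 10^{-5}$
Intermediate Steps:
$P{\left(Q \right)} = \frac{1}{-207 + Q^{2}}$
$E{\left(b,w \right)} = 2 w$
$V{\left(J \right)} = - 273 J$ ($V{\left(J \right)} = - 275 J + 2 J = - 273 J$)
$\frac{1}{V{\left(122 \right)} + \left(\left(a{\left(66 \right)} - -3792\right) + P{\left(185 \right)}\right)} = \frac{1}{\left(-273\right) 122 + \left(\left(87 - -3792\right) + \frac{1}{-207 + 185^{2}}\right)} = \frac{1}{-33306 + \left(\left(87 + 3792\right) + \frac{1}{-207 + 34225}\right)} = \frac{1}{-33306 + \left(3879 + \frac{1}{34018}\right)} = \frac{1}{-33306 + \frac{131955823}{34018}} = \frac{1}{- \frac{1001047685}{34018}} = - \frac{34018}{1001047685}$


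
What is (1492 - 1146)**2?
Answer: 119716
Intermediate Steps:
(1492 - 1146)**2 = 346**2 = 119716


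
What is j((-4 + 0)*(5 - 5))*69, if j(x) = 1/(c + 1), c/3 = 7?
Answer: 69/22 ≈ 3.1364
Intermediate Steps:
c = 21 (c = 3*7 = 21)
j(x) = 1/22 (j(x) = 1/(21 + 1) = 1/22)
j((-4 + 0)*(5 - 5))*69 = (1/22)*69 = 69/22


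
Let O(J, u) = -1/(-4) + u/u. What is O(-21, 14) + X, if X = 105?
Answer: 425/4 ≈ 106.25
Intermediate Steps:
O(J, u) = 5/4 (O(J, u) = -1*(-¼) + 1 = ¼ + 1 = 5/4)
O(-21, 14) + X = 5/4 + 105 = 425/4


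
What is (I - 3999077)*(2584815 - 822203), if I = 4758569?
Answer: 1338689713104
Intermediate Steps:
(I - 3999077)*(2584815 - 822203) = (4758569 - 3999077)*(2584815 - 822203) = 759492*1762612 = 1338689713104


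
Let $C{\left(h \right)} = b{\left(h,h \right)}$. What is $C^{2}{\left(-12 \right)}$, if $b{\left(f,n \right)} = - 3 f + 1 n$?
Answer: $576$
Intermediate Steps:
$b{\left(f,n \right)} = n - 3 f$ ($b{\left(f,n \right)} = - 3 f + n = n - 3 f$)
$C{\left(h \right)} = - 2 h$ ($C{\left(h \right)} = h - 3 h = - 2 h$)
$C^{2}{\left(-12 \right)} = \left(\left(-2\right) \left(-12\right)\right)^{2} = 24^{2} = 576$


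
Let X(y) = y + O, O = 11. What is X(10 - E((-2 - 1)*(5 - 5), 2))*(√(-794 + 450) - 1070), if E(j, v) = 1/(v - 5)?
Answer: -68480/3 + 128*I*√86/3 ≈ -22827.0 + 395.67*I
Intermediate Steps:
E(j, v) = 1/(-5 + v)
X(y) = 11 + y (X(y) = y + 11 = 11 + y)
X(10 - E((-2 - 1)*(5 - 5), 2))*(√(-794 + 450) - 1070) = (11 + (10 - 1/(-5 + 2)))*(√(-794 + 450) - 1070) = (11 + (10 - 1/(-3)))*(√(-344) - 1070) = (11 + (10 - 1*(-⅓)))*(2*I*√86 - 1070) = (11 + (10 + ⅓))*(-1070 + 2*I*√86) = (11 + 31/3)*(-1070 + 2*I*√86) = 64*(-1070 + 2*I*√86)/3 = -68480/3 + 128*I*√86/3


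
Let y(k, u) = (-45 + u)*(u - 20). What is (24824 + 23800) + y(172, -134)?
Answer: 76190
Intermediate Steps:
y(k, u) = (-45 + u)*(-20 + u)
(24824 + 23800) + y(172, -134) = (24824 + 23800) + (900 + (-134)² - 65*(-134)) = 48624 + (900 + 17956 + 8710) = 48624 + 27566 = 76190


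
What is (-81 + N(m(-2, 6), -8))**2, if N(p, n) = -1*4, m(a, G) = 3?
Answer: 7225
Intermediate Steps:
N(p, n) = -4
(-81 + N(m(-2, 6), -8))**2 = (-81 - 4)**2 = (-85)**2 = 7225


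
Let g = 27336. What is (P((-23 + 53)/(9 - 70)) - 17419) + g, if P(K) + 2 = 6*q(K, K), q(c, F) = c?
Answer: 604635/61 ≈ 9912.0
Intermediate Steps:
P(K) = -2 + 6*K
(P((-23 + 53)/(9 - 70)) - 17419) + g = ((-2 + 6*((-23 + 53)/(9 - 70))) - 17419) + 27336 = ((-2 + 6*(30/(-61))) - 17419) + 27336 = ((-2 + 6*(30*(-1/61))) - 17419) + 27336 = ((-2 + 6*(-30/61)) - 17419) + 27336 = ((-2 - 180/61) - 17419) + 27336 = (-302/61 - 17419) + 27336 = -1062861/61 + 27336 = 604635/61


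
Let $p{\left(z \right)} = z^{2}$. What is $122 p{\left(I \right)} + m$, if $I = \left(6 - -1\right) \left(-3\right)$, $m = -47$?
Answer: $53755$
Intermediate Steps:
$I = -21$ ($I = \left(6 + 1\right) \left(-3\right) = 7 \left(-3\right) = -21$)
$122 p{\left(I \right)} + m = 122 \left(-21\right)^{2} - 47 = 122 \cdot 441 - 47 = 53802 - 47 = 53755$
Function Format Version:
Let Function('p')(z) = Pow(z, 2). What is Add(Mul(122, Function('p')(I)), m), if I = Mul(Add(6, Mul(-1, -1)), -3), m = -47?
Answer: 53755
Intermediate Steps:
I = -21 (I = Mul(Add(6, 1), -3) = Mul(7, -3) = -21)
Add(Mul(122, Function('p')(I)), m) = Add(Mul(122, Pow(-21, 2)), -47) = Add(Mul(122, 441), -47) = Add(53802, -47) = 53755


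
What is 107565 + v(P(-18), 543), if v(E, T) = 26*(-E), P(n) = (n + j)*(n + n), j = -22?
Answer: 70125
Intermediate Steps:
P(n) = 2*n*(-22 + n) (P(n) = (n - 22)*(n + n) = (-22 + n)*(2*n) = 2*n*(-22 + n))
v(E, T) = -26*E
107565 + v(P(-18), 543) = 107565 - 52*(-18)*(-22 - 18) = 107565 - 52*(-18)*(-40) = 107565 - 26*1440 = 107565 - 37440 = 70125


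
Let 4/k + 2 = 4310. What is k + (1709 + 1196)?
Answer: 3128686/1077 ≈ 2905.0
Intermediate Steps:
k = 1/1077 (k = 4/(-2 + 4310) = 4/4308 = 4*(1/4308) = 1/1077 ≈ 0.00092851)
k + (1709 + 1196) = 1/1077 + (1709 + 1196) = 1/1077 + 2905 = 3128686/1077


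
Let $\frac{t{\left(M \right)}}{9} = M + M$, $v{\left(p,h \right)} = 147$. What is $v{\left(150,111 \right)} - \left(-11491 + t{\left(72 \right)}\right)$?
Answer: $10342$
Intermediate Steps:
$t{\left(M \right)} = 18 M$ ($t{\left(M \right)} = 9 \left(M + M\right) = 9 \cdot 2 M = 18 M$)
$v{\left(150,111 \right)} - \left(-11491 + t{\left(72 \right)}\right) = 147 + \left(11491 - 18 \cdot 72\right) = 147 + \left(11491 - 1296\right) = 147 + 10195 = 10342$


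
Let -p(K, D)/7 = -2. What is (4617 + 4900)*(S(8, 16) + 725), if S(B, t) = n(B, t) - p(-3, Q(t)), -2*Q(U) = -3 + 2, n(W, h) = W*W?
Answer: 7375675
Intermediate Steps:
n(W, h) = W**2
Q(U) = 1/2 (Q(U) = -(-3 + 2)/2 = -1/2*(-1) = 1/2)
p(K, D) = 14 (p(K, D) = -7*(-2) = 14)
S(B, t) = -14 + B**2 (S(B, t) = B**2 - 1*14 = B**2 - 14 = -14 + B**2)
(4617 + 4900)*(S(8, 16) + 725) = (4617 + 4900)*((-14 + 8**2) + 725) = 9517*((-14 + 64) + 725) = 9517*(50 + 725) = 9517*775 = 7375675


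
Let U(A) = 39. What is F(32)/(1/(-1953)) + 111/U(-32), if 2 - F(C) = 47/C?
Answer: -430429/416 ≈ -1034.7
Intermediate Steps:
F(C) = 2 - 47/C
F(32)/(1/(-1953)) + 111/U(-32) = (2 - 47/32)/(1/(-1953)) + 111/39 = (2 - 47*1/32)/(-1/1953) + 111*(1/39) = (2 - 47/32)*(-1953) + 37/13 = (17/32)*(-1953) + 37/13 = -33201/32 + 37/13 = -430429/416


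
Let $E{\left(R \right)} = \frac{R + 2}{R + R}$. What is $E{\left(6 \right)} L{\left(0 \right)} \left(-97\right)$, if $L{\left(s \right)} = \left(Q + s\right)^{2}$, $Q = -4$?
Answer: $- \frac{3104}{3} \approx -1034.7$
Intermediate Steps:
$L{\left(s \right)} = \left(-4 + s\right)^{2}$
$E{\left(R \right)} = \frac{2 + R}{2 R}$
$E{\left(6 \right)} L{\left(0 \right)} \left(-97\right) = \frac{2 + 6}{2 \cdot 6} \left(-4 + 0\right)^{2} \left(-97\right) = \frac{1}{2} \cdot \frac{1}{6} \cdot 8 \left(-4\right)^{2} \left(-97\right) = \frac{2}{3} \cdot 16 \left(-97\right) = \frac{32}{3} \left(-97\right) = - \frac{3104}{3}$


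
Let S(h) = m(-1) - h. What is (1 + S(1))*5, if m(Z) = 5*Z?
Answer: -25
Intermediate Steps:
S(h) = -5 - h (S(h) = 5*(-1) - h = -5 - h)
(1 + S(1))*5 = (1 + (-5 - 1*1))*5 = (1 + (-5 - 1))*5 = (1 - 6)*5 = -5*5 = -25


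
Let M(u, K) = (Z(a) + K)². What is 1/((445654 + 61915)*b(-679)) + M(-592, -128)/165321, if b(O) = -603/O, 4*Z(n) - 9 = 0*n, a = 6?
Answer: 8604307743923/89953465303728 ≈ 0.095653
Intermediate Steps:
Z(n) = 9/4 (Z(n) = 9/4 + (0*n)/4 = 9/4 + (¼)*0 = 9/4 + 0 = 9/4)
M(u, K) = (9/4 + K)²
1/((445654 + 61915)*b(-679)) + M(-592, -128)/165321 = 1/((445654 + 61915)*((-603/(-679)))) + ((9 + 4*(-128))²/16)/165321 = 1/(507569*((-603*(-1/679)))) + ((9 - 512)²/16)*(1/165321) = 1/(507569*(603/679)) + ((1/16)*(-503)²)*(1/165321) = (1/507569)*(679/603) + ((1/16)*253009)*(1/165321) = 679/306064107 + (253009/16)*(1/165321) = 679/306064107 + 253009/2645136 = 8604307743923/89953465303728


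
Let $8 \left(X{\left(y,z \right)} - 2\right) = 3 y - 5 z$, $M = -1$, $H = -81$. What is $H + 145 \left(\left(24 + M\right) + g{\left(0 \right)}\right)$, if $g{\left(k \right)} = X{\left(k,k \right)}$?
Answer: $3544$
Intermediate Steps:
$X{\left(y,z \right)} = 2 - \frac{5 z}{8} + \frac{3 y}{8}$ ($X{\left(y,z \right)} = 2 + \frac{3 y - 5 z}{8} = 2 + \frac{- 5 z + 3 y}{8} = 2 + \left(- \frac{5 z}{8} + \frac{3 y}{8}\right) = 2 - \frac{5 z}{8} + \frac{3 y}{8}$)
$g{\left(k \right)} = 2 - \frac{k}{4}$ ($g{\left(k \right)} = 2 - \frac{5 k}{8} + \frac{3 k}{8} = 2 - \frac{k}{4}$)
$H + 145 \left(\left(24 + M\right) + g{\left(0 \right)}\right) = -81 + 145 \left(\left(24 - 1\right) + \left(2 - 0\right)\right) = -81 + 145 \left(23 + \left(2 + 0\right)\right) = -81 + 145 \left(23 + 2\right) = -81 + 145 \cdot 25 = -81 + 3625 = 3544$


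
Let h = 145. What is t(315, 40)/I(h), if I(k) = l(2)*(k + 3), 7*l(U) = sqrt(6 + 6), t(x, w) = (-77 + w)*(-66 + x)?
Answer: -581*sqrt(3)/8 ≈ -125.79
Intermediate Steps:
l(U) = 2*sqrt(3)/7 (l(U) = sqrt(6 + 6)/7 = sqrt(12)/7 = (2*sqrt(3))/7 = 2*sqrt(3)/7)
I(k) = 2*sqrt(3)*(3 + k)/7 (I(k) = (2*sqrt(3)/7)*(k + 3) = (2*sqrt(3)/7)*(3 + k) = 2*sqrt(3)*(3 + k)/7)
t(315, 40)/I(h) = (5082 - 77*315 - 66*40 + 40*315)/((2*sqrt(3)*(3 + 145)/7)) = (5082 - 24255 - 2640 + 12600)/(((2/7)*sqrt(3)*148)) = -9213*7*sqrt(3)/888 = -581*sqrt(3)/8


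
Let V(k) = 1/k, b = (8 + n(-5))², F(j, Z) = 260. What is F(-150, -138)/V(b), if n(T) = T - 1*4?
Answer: 260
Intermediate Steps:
n(T) = -4 + T (n(T) = T - 4 = -4 + T)
b = 1 (b = (8 + (-4 - 5))² = (8 - 9)² = (-1)² = 1)
F(-150, -138)/V(b) = 260/(1/1) = 260/1 = 260*1 = 260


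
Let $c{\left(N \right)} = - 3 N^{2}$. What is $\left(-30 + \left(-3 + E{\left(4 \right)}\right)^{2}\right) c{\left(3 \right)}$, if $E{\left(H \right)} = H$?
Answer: $783$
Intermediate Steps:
$\left(-30 + \left(-3 + E{\left(4 \right)}\right)^{2}\right) c{\left(3 \right)} = \left(-30 + \left(-3 + 4\right)^{2}\right) \left(- 3 \cdot 3^{2}\right) = \left(-30 + 1^{2}\right) \left(\left(-3\right) 9\right) = \left(-30 + 1\right) \left(-27\right) = \left(-29\right) \left(-27\right) = 783$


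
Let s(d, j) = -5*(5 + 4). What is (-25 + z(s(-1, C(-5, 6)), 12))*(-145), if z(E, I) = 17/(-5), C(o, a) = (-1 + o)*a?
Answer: 4118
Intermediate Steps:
C(o, a) = a*(-1 + o)
s(d, j) = -45 (s(d, j) = -5*9 = -45)
z(E, I) = -17/5 (z(E, I) = 17*(-⅕) = -17/5)
(-25 + z(s(-1, C(-5, 6)), 12))*(-145) = (-25 - 17/5)*(-145) = -142/5*(-145) = 4118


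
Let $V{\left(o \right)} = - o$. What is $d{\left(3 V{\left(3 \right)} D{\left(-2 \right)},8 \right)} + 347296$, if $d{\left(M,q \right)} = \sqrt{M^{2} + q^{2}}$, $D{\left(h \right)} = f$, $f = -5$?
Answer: $347296 + \sqrt{2089} \approx 3.4734 \cdot 10^{5}$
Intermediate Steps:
$D{\left(h \right)} = -5$
$d{\left(3 V{\left(3 \right)} D{\left(-2 \right)},8 \right)} + 347296 = \sqrt{\left(3 \left(\left(-1\right) 3\right) \left(-5\right)\right)^{2} + 8^{2}} + 347296 = \sqrt{\left(3 \left(-3\right) \left(-5\right)\right)^{2} + 64} + 347296 = \sqrt{\left(\left(-9\right) \left(-5\right)\right)^{2} + 64} + 347296 = \sqrt{45^{2} + 64} + 347296 = \sqrt{2025 + 64} + 347296 = \sqrt{2089} + 347296 = 347296 + \sqrt{2089}$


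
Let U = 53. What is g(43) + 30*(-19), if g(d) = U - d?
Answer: -560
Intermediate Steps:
g(d) = 53 - d
g(43) + 30*(-19) = (53 - 1*43) + 30*(-19) = (53 - 43) - 570 = 10 - 570 = -560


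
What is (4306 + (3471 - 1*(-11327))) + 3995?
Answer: 23099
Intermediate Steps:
(4306 + (3471 - 1*(-11327))) + 3995 = (4306 + (3471 + 11327)) + 3995 = (4306 + 14798) + 3995 = 19104 + 3995 = 23099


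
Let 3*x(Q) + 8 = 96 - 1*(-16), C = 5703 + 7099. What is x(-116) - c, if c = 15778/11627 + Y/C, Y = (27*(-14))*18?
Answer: 1079402948/31896183 ≈ 33.841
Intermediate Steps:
C = 12802
x(Q) = 104/3 (x(Q) = -8/3 + (96 - 1*(-16))/3 = -8/3 + (96 + 16)/3 = -8/3 + (⅓)*112 = -8/3 + 112/3 = 104/3)
Y = -6804 (Y = -378*18 = -6804)
c = 8777132/10632061 (c = 15778/11627 - 6804/12802 = 15778*(1/11627) - 6804*1/12802 = 2254/1661 - 3402/6401 = 8777132/10632061 ≈ 0.82553)
x(-116) - c = 104/3 - 1*8777132/10632061 = 104/3 - 8777132/10632061 = 1079402948/31896183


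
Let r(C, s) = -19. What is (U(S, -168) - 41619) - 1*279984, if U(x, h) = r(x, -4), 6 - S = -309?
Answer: -321622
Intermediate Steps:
S = 315 (S = 6 - 1*(-309) = 6 + 309 = 315)
U(x, h) = -19
(U(S, -168) - 41619) - 1*279984 = (-19 - 41619) - 1*279984 = -41638 - 279984 = -321622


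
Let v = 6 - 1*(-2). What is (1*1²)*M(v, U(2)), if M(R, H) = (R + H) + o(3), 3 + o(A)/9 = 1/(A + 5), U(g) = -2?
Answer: -159/8 ≈ -19.875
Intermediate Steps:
o(A) = -27 + 9/(5 + A) (o(A) = -27 + 9/(A + 5) = -27 + 9/(5 + A))
v = 8 (v = 6 + 2 = 8)
M(R, H) = -207/8 + H + R (M(R, H) = (R + H) + 9*(-14 - 3*3)/(5 + 3) = (H + R) + 9*(-14 - 9)/8 = (H + R) + 9*(⅛)*(-23) = (H + R) - 207/8 = -207/8 + H + R)
(1*1²)*M(v, U(2)) = (1*1²)*(-207/8 - 2 + 8) = (1*1)*(-159/8) = 1*(-159/8) = -159/8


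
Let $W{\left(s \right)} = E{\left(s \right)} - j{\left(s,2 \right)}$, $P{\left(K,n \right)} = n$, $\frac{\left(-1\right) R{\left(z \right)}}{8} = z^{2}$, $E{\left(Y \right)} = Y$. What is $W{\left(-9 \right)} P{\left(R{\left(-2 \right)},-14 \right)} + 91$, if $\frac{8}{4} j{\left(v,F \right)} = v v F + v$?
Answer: $1288$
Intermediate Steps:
$R{\left(z \right)} = - 8 z^{2}$
$j{\left(v,F \right)} = \frac{v}{2} + \frac{F v^{2}}{2}$ ($j{\left(v,F \right)} = \frac{v v F + v}{2} = \frac{v^{2} F + v}{2} = \frac{F v^{2} + v}{2} = \frac{v + F v^{2}}{2} = \frac{v}{2} + \frac{F v^{2}}{2}$)
$W{\left(s \right)} = s - \frac{s \left(1 + 2 s\right)}{2}$
$W{\left(-9 \right)} P{\left(R{\left(-2 \right)},-14 \right)} + 91 = - 9 \left(\frac{1}{2} - -9\right) \left(-14\right) + 91 = - 9 \left(\frac{1}{2} + 9\right) \left(-14\right) + 91 = \left(-9\right) \frac{19}{2} \left(-14\right) + 91 = \left(- \frac{171}{2}\right) \left(-14\right) + 91 = 1197 + 91 = 1288$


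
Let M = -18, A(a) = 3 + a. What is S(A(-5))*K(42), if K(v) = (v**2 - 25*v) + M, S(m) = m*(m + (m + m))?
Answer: 8352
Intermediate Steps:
S(m) = 3*m**2 (S(m) = m*(m + 2*m) = m*(3*m) = 3*m**2)
K(v) = -18 + v**2 - 25*v (K(v) = (v**2 - 25*v) - 18 = -18 + v**2 - 25*v)
S(A(-5))*K(42) = (3*(3 - 5)**2)*(-18 + 42**2 - 25*42) = (3*(-2)**2)*(-18 + 1764 - 1050) = (3*4)*696 = 12*696 = 8352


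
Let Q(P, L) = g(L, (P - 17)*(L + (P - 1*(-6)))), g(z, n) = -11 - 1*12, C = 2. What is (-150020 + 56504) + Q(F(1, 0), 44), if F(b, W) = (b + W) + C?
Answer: -93539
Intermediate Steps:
g(z, n) = -23 (g(z, n) = -11 - 12 = -23)
F(b, W) = 2 + W + b (F(b, W) = (b + W) + 2 = (W + b) + 2 = 2 + W + b)
Q(P, L) = -23
(-150020 + 56504) + Q(F(1, 0), 44) = (-150020 + 56504) - 23 = -93516 - 23 = -93539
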